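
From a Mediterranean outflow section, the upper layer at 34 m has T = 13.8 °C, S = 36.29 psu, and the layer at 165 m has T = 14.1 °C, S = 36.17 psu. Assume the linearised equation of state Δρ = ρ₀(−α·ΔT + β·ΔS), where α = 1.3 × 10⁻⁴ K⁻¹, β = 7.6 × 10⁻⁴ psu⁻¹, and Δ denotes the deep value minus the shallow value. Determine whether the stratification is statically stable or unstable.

ΔT = 14.1 − 13.8 = +0.3 K and ΔS = 36.17 − 36.29 = -0.12 psu (deep − shallow).
−αΔT = -3.90 × 10⁻⁵; βΔS = -9.12 × 10⁻⁵; sum Δρ/ρ₀ = -1.302 × 10⁻⁴.
Δρ/ρ₀ < 0, so Δρ < 0: deeper water is lighter → statically unstable; the column would overturn.

unstable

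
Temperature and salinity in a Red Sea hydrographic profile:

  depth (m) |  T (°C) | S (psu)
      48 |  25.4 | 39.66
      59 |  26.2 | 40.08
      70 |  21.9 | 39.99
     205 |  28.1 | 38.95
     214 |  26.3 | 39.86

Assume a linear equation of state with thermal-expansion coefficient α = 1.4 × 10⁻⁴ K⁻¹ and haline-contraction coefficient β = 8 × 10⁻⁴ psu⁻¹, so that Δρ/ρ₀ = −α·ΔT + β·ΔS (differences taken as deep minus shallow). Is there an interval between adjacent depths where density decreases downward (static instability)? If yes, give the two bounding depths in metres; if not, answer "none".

Evaluate Δρ/ρ₀ = −αΔT + βΔS across each adjacent pair:
  48–59 m: −αΔT+βΔS = −(1.4 × 10⁻⁴)(+0.8)+(8 × 10⁻⁴)(+0.42) = 2.2 × 10⁻⁴ → stable
  59–70 m: −αΔT+βΔS = −(1.4 × 10⁻⁴)(-4.3)+(8 × 10⁻⁴)(-0.09) = 5.3 × 10⁻⁴ → stable
  70–205 m: −αΔT+βΔS = −(1.4 × 10⁻⁴)(+6.2)+(8 × 10⁻⁴)(-1.04) = -1.7 × 10⁻³ → UNSTABLE
  205–214 m: −αΔT+βΔS = −(1.4 × 10⁻⁴)(-1.8)+(8 × 10⁻⁴)(+0.91) = 9.8 × 10⁻⁴ → stable
The 70–205 m interval has Δρ < 0: lighter water underlies denser water.

70–205 m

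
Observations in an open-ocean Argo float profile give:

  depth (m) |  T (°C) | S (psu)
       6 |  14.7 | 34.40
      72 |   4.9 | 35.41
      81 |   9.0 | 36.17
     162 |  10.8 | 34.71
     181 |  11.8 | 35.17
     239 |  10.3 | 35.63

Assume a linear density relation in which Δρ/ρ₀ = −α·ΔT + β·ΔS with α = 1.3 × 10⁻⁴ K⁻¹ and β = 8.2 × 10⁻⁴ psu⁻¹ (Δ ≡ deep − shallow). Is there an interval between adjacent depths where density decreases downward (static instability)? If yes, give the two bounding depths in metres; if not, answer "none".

Evaluate Δρ/ρ₀ = −αΔT + βΔS across each adjacent pair:
  6–72 m: −αΔT+βΔS = −(1.3 × 10⁻⁴)(-9.8)+(8.2 × 10⁻⁴)(+1.01) = 2.1 × 10⁻³ → stable
  72–81 m: −αΔT+βΔS = −(1.3 × 10⁻⁴)(+4.1)+(8.2 × 10⁻⁴)(+0.76) = 9.0 × 10⁻⁵ → stable
  81–162 m: −αΔT+βΔS = −(1.3 × 10⁻⁴)(+1.8)+(8.2 × 10⁻⁴)(-1.46) = -1.4 × 10⁻³ → UNSTABLE
  162–181 m: −αΔT+βΔS = −(1.3 × 10⁻⁴)(+1.0)+(8.2 × 10⁻⁴)(+0.46) = 2.5 × 10⁻⁴ → stable
  181–239 m: −αΔT+βΔS = −(1.3 × 10⁻⁴)(-1.5)+(8.2 × 10⁻⁴)(+0.46) = 5.7 × 10⁻⁴ → stable
The 81–162 m interval has Δρ < 0: lighter water underlies denser water.

81–162 m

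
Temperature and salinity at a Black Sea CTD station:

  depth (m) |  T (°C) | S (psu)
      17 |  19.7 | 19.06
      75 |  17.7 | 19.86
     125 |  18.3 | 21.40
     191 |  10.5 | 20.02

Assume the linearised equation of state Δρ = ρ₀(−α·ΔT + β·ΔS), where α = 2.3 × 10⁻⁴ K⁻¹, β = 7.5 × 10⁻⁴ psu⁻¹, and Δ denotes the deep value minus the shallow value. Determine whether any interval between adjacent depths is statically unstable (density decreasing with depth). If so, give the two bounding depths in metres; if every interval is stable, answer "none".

Evaluate Δρ/ρ₀ = −αΔT + βΔS across each adjacent pair:
  17–75 m: −αΔT+βΔS = −(2.3 × 10⁻⁴)(-2.0)+(7.5 × 10⁻⁴)(+0.80) = 1.1 × 10⁻³ → stable
  75–125 m: −αΔT+βΔS = −(2.3 × 10⁻⁴)(+0.6)+(7.5 × 10⁻⁴)(+1.54) = 1.0 × 10⁻³ → stable
  125–191 m: −αΔT+βΔS = −(2.3 × 10⁻⁴)(-7.8)+(7.5 × 10⁻⁴)(-1.38) = 7.6 × 10⁻⁴ → stable
Every interval has Δρ > 0: the column is stably stratified throughout.

none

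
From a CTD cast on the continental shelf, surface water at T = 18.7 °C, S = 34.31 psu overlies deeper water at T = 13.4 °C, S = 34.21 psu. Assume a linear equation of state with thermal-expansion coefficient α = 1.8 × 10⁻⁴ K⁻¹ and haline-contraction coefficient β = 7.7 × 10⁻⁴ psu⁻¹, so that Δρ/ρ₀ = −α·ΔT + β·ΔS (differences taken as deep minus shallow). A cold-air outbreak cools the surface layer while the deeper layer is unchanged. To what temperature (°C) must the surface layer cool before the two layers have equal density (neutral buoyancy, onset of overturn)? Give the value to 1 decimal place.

13.8 °C

Neutral buoyancy requires Δρ = 0, i.e. −α(T_deep − T_surf′) + β(S_deep − S_surf) = 0.
T_surf′ = T_deep − (β/α)·ΔS = 13.4 − (7.7 × 10⁻⁴/1.8 × 10⁻⁴)·(-0.10) = 13.828 °C.
Cooling required: 18.7 − (13.828) = 4.872 °C.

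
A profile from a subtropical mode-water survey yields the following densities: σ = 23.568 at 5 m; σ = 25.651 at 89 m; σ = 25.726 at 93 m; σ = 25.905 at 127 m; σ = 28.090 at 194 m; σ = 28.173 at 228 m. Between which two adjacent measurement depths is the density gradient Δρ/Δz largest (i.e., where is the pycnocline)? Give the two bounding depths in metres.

Compute the density gradient over each adjacent pair:
  5–89 m: Δρ/Δz = 2.083/84 = 0.025 kg m⁻⁴
  89–93 m: Δρ/Δz = 0.075/4 = 0.019 kg m⁻⁴
  93–127 m: Δρ/Δz = 0.179/34 = 5.3 × 10⁻³ kg m⁻⁴
  127–194 m: Δρ/Δz = 2.185/67 = 0.033 kg m⁻⁴
  194–228 m: Δρ/Δz = 0.083/34 = 2.4 × 10⁻³ kg m⁻⁴
The largest gradient is in the 127–194 m interval — the pycnocline.

127–194 m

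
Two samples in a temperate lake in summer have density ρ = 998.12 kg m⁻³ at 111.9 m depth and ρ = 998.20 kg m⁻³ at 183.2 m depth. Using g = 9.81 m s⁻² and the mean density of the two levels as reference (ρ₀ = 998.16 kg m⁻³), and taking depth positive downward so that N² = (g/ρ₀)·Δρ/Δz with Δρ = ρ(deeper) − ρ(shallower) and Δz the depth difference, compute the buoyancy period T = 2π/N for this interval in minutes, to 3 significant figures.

Δρ = 998.20 − 998.12 = 0.08 kg m⁻³ over Δz = 183.2 − 111.9 = 71.3 m.
N² = (9.81/998.16) × (0.08/71.3) = 1.1027 × 10⁻⁵ s⁻².
N = √(1.1027 × 10⁻⁵) = 3.3207 × 10⁻³ rad s⁻¹, so T = 2π/N = 1.8921 × 10³ s = 31.535 min ≈ 31.5 min.

31.5 min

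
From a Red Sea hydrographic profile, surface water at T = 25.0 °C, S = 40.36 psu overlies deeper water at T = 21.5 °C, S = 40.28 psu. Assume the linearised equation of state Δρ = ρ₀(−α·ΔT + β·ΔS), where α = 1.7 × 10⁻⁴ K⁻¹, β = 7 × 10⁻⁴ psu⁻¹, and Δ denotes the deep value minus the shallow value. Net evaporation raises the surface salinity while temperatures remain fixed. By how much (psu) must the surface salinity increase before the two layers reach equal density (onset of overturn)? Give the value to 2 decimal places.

0.77 psu

Neutral buoyancy requires −α(T_deep − T_surf) + β(S_deep − S_surf′) = 0.
S_surf′ = S_deep − (α/β)·ΔT = 40.28 − (1.7 × 10⁻⁴/7 × 10⁻⁴)·(-3.5) = 41.1300 psu.
Increase required: 41.1300 − 40.36 = 0.7700 psu.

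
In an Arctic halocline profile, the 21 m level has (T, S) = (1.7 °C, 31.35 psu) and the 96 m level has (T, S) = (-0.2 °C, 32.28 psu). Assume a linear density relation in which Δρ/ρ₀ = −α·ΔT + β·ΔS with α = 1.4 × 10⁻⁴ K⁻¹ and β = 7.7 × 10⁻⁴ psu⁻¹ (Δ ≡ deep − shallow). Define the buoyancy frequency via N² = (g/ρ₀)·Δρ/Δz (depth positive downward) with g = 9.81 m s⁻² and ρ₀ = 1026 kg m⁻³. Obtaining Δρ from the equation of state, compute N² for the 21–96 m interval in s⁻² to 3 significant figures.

ΔT = -1.9 K, ΔS = +0.93 psu (deep − shallow).
Δρ/ρ₀ = −αΔT + βΔS = 2.66 × 10⁻⁴ + 7.161 × 10⁻⁴ = 9.821 × 10⁻⁴, so Δρ ≈ 1.008 kg m⁻³.
N² = (g/ρ₀)·Δρ/Δz = g·(Δρ/ρ₀)/Δz = 9.81 × 9.821 × 10⁻⁴ / 75 = 1.2846 × 10⁻⁴ s⁻² ≈ 1.28 × 10⁻⁴ s⁻².

1.28 × 10⁻⁴ s⁻²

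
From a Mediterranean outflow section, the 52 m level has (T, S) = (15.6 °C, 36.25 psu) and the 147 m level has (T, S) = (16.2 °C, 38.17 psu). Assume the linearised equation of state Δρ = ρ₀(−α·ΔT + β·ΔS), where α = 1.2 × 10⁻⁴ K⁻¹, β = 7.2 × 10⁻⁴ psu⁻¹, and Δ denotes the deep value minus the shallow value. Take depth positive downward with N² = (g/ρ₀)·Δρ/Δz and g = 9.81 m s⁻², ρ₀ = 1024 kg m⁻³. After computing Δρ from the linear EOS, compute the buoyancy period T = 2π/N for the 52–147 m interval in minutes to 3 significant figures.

9.00 min

ΔT = +0.6 K, ΔS = +1.92 psu (deep − shallow).
Δρ/ρ₀ = −αΔT + βΔS = -7.20 × 10⁻⁵ + 1.3824 × 10⁻³ = 1.3104 × 10⁻³, so Δρ ≈ 1.342 kg m⁻³.
N² = (g/ρ₀)·Δρ/Δz = g·(Δρ/ρ₀)/Δz = 9.81 × 1.3104 × 10⁻³ / 95 = 1.3532 × 10⁻⁴ s⁻².
N = √(1.3532 × 10⁻⁴) = 0.011633 rad s⁻¹ → T = 2π/N = 540.12 s = 9.0020 min ≈ 9.00 min.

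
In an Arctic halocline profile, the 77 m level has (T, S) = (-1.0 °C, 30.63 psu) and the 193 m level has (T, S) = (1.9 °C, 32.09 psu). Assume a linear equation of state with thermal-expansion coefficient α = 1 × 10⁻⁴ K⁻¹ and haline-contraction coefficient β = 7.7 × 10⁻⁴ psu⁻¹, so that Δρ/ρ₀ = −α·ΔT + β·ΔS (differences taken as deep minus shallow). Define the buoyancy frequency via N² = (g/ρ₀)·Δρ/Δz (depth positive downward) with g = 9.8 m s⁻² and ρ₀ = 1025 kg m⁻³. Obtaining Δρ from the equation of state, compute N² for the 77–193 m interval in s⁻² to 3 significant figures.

7.05 × 10⁻⁵ s⁻²

ΔT = +2.9 K, ΔS = +1.46 psu (deep − shallow).
Δρ/ρ₀ = −αΔT + βΔS = -2.90 × 10⁻⁴ + 1.1242 × 10⁻³ = 8.342 × 10⁻⁴, so Δρ ≈ 0.8551 kg m⁻³.
N² = (g/ρ₀)·Δρ/Δz = g·(Δρ/ρ₀)/Δz = 9.8 × 8.342 × 10⁻⁴ / 116 = 7.0476 × 10⁻⁵ s⁻² ≈ 7.05 × 10⁻⁵ s⁻².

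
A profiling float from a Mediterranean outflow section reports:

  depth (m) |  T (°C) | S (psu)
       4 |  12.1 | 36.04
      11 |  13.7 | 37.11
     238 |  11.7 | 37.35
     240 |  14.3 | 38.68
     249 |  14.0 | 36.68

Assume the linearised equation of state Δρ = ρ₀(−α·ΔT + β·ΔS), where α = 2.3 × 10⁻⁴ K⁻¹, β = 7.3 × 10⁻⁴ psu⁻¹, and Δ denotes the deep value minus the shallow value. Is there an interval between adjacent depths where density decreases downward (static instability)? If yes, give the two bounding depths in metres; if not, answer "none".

Evaluate Δρ/ρ₀ = −αΔT + βΔS across each adjacent pair:
  4–11 m: −αΔT+βΔS = −(2.3 × 10⁻⁴)(+1.6)+(7.3 × 10⁻⁴)(+1.07) = 4.1 × 10⁻⁴ → stable
  11–238 m: −αΔT+βΔS = −(2.3 × 10⁻⁴)(-2.0)+(7.3 × 10⁻⁴)(+0.24) = 6.4 × 10⁻⁴ → stable
  238–240 m: −αΔT+βΔS = −(2.3 × 10⁻⁴)(+2.6)+(7.3 × 10⁻⁴)(+1.33) = 3.7 × 10⁻⁴ → stable
  240–249 m: −αΔT+βΔS = −(2.3 × 10⁻⁴)(-0.3)+(7.3 × 10⁻⁴)(-2.00) = -1.4 × 10⁻³ → UNSTABLE
The 240–249 m interval has Δρ < 0: lighter water underlies denser water.

240–249 m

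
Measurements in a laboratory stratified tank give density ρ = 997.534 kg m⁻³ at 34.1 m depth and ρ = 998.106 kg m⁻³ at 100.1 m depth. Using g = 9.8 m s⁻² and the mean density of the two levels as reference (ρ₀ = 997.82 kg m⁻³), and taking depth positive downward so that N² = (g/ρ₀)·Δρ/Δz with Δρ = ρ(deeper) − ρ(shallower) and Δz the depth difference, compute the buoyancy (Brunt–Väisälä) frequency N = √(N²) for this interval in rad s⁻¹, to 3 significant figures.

9.23 × 10⁻³ rad s⁻¹

Δρ = 998.106 − 997.534 = 0.572 kg m⁻³ over Δz = 100.1 − 34.1 = 66 m.
N² = (9.8/997.82) × (0.572/66) = 8.5119 × 10⁻⁵ s⁻².
N = √(8.5119 × 10⁻⁵) = 9.2260 × 10⁻³ rad s⁻¹ ≈ 9.23 × 10⁻³ rad s⁻¹.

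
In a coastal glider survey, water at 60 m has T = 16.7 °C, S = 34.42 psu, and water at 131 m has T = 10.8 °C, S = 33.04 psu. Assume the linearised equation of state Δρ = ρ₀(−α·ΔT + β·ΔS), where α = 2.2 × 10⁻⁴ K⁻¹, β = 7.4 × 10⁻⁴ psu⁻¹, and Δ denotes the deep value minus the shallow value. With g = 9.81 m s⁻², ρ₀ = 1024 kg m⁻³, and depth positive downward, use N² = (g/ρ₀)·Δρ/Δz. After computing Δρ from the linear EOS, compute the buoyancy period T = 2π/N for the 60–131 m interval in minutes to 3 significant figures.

ΔT = -5.9 K, ΔS = -1.38 psu (deep − shallow).
Δρ/ρ₀ = −αΔT + βΔS = 1.298 × 10⁻³ − 1.0212 × 10⁻³ = 2.768 × 10⁻⁴, so Δρ ≈ 0.2834 kg m⁻³.
N² = (g/ρ₀)·Δρ/Δz = g·(Δρ/ρ₀)/Δz = 9.81 × 2.768 × 10⁻⁴ / 71 = 3.8245 × 10⁻⁵ s⁻².
N = √(3.8245 × 10⁻⁵) = 6.1843 × 10⁻³ rad s⁻¹ → T = 2π/N = 1.0160 × 10³ s = 16.933 min ≈ 16.9 min.

16.9 min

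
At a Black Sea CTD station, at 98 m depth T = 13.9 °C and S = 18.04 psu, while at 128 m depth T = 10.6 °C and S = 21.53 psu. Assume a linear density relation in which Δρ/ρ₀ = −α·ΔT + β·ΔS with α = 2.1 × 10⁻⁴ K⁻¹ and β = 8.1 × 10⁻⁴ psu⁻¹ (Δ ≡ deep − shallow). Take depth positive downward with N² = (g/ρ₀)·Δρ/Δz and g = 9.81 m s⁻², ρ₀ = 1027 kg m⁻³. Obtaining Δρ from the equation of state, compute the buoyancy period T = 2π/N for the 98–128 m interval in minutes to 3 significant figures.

ΔT = -3.3 K, ΔS = +3.49 psu (deep − shallow).
Δρ/ρ₀ = −αΔT + βΔS = 6.93 × 10⁻⁴ + 2.8269 × 10⁻³ = 3.5199 × 10⁻³, so Δρ ≈ 3.615 kg m⁻³.
N² = (g/ρ₀)·Δρ/Δz = g·(Δρ/ρ₀)/Δz = 9.81 × 3.5199 × 10⁻³ / 30 = 1.1510 × 10⁻³ s⁻².
N = √(1.1510 × 10⁻³) = 0.033926 rad s⁻¹ → T = 2π/N = 185.20 s = 3.0867 min ≈ 3.09 min.

3.09 min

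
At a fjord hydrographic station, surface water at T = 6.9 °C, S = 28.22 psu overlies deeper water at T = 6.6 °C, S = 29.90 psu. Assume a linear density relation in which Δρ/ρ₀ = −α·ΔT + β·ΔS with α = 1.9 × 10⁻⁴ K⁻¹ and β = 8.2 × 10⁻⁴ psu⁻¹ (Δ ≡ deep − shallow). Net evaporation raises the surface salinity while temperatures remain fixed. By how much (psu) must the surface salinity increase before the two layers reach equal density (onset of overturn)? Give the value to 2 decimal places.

Neutral buoyancy requires −α(T_deep − T_surf) + β(S_deep − S_surf′) = 0.
S_surf′ = S_deep − (α/β)·ΔT = 29.90 − (1.9 × 10⁻⁴/8.2 × 10⁻⁴)·(-0.3) = 29.9695 psu.
Increase required: 29.9695 − 28.22 = 1.7495 psu.

1.75 psu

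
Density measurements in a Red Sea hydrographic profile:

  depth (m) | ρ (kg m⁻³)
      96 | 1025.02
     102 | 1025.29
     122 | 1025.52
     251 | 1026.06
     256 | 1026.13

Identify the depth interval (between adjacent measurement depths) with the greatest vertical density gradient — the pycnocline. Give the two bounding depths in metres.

Compute the density gradient over each adjacent pair:
  96–102 m: Δρ/Δz = 0.27/6 = 0.045 kg m⁻⁴
  102–122 m: Δρ/Δz = 0.23/20 = 0.011 kg m⁻⁴
  122–251 m: Δρ/Δz = 0.54/129 = 4.2 × 10⁻³ kg m⁻⁴
  251–256 m: Δρ/Δz = 0.07/5 = 0.014 kg m⁻⁴
The largest gradient is in the 96–102 m interval — the pycnocline.

96–102 m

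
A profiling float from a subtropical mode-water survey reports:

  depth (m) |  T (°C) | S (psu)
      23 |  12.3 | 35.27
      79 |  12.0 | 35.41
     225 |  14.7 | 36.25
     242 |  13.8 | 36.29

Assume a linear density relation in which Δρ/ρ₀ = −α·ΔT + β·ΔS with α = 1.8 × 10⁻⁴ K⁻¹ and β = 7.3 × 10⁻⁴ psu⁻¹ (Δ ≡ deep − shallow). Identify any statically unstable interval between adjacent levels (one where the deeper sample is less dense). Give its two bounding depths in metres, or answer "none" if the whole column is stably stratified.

Evaluate Δρ/ρ₀ = −αΔT + βΔS across each adjacent pair:
  23–79 m: −αΔT+βΔS = −(1.8 × 10⁻⁴)(-0.3)+(7.3 × 10⁻⁴)(+0.14) = 1.6 × 10⁻⁴ → stable
  79–225 m: −αΔT+βΔS = −(1.8 × 10⁻⁴)(+2.7)+(7.3 × 10⁻⁴)(+0.84) = 1.3 × 10⁻⁴ → stable
  225–242 m: −αΔT+βΔS = −(1.8 × 10⁻⁴)(-0.9)+(7.3 × 10⁻⁴)(+0.04) = 1.9 × 10⁻⁴ → stable
Every interval has Δρ > 0: the column is stably stratified throughout.

none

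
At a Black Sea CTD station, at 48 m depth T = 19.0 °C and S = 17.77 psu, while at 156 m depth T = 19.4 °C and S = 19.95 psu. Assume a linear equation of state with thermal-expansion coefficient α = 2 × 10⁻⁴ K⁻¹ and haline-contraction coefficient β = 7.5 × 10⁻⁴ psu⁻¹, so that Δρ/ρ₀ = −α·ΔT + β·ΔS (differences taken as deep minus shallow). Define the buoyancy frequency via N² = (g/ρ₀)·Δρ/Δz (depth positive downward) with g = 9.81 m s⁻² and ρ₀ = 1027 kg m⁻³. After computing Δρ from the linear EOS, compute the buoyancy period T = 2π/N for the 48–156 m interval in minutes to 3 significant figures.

8.81 min

ΔT = +0.4 K, ΔS = +2.18 psu (deep − shallow).
Δρ/ρ₀ = −αΔT + βΔS = -8.00 × 10⁻⁵ + 1.635 × 10⁻³ = 1.555 × 10⁻³, so Δρ ≈ 1.597 kg m⁻³.
N² = (g/ρ₀)·Δρ/Δz = g·(Δρ/ρ₀)/Δz = 9.81 × 1.555 × 10⁻³ / 108 = 1.4125 × 10⁻⁴ s⁻².
N = √(1.4125 × 10⁻⁴) = 0.011885 rad s⁻¹ → T = 2π/N = 528.67 s = 8.8112 min ≈ 8.81 min.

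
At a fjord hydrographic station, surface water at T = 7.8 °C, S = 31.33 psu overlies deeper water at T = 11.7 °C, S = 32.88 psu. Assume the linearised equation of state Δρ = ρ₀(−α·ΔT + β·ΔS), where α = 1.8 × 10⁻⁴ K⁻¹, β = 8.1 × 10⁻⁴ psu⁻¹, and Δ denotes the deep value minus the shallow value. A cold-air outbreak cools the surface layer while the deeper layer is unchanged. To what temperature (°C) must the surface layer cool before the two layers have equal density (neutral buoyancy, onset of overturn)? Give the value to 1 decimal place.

4.7 °C

Neutral buoyancy requires Δρ = 0, i.e. −α(T_deep − T_surf′) + β(S_deep − S_surf) = 0.
T_surf′ = T_deep − (β/α)·ΔS = 11.7 − (8.1 × 10⁻⁴/1.8 × 10⁻⁴)·(+1.55) = 4.725 °C.
Cooling required: 7.8 − (4.725) = 3.075 °C.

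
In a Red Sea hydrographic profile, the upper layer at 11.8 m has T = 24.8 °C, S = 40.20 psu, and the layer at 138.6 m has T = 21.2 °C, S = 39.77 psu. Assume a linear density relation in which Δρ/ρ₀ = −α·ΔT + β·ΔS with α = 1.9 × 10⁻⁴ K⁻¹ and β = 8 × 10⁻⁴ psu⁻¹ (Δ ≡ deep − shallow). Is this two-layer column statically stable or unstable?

ΔT = 21.2 − 24.8 = -3.6 K and ΔS = 39.77 − 40.20 = -0.43 psu (deep − shallow).
−αΔT = 6.84 × 10⁻⁴; βΔS = -3.44 × 10⁻⁴; sum Δρ/ρ₀ = 3.40 × 10⁻⁴.
Δρ/ρ₀ > 0, so Δρ > 0: deeper water is denser → statically stable.

stable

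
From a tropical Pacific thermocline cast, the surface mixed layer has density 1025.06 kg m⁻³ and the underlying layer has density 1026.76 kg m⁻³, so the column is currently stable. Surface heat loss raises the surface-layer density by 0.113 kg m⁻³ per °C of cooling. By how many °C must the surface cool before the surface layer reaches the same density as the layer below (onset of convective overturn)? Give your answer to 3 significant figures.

Density deficit of the surface layer: 1026.76 − 1025.06 = 1.7 kg m⁻³.
Required change = 1.7 / 0.113 = 15.0 °C.

15.0 °C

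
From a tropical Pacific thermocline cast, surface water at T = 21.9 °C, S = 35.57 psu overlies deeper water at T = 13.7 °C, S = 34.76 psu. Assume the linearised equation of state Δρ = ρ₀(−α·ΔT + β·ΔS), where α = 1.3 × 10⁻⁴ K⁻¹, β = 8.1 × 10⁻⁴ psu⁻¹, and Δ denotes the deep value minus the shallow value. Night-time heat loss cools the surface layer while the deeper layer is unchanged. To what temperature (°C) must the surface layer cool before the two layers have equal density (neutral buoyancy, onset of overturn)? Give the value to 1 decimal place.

18.7 °C

Neutral buoyancy requires Δρ = 0, i.e. −α(T_deep − T_surf′) + β(S_deep − S_surf) = 0.
T_surf′ = T_deep − (β/α)·ΔS = 13.7 − (8.1 × 10⁻⁴/1.3 × 10⁻⁴)·(-0.81) = 18.747 °C.
Cooling required: 21.9 − (18.747) = 3.153 °C.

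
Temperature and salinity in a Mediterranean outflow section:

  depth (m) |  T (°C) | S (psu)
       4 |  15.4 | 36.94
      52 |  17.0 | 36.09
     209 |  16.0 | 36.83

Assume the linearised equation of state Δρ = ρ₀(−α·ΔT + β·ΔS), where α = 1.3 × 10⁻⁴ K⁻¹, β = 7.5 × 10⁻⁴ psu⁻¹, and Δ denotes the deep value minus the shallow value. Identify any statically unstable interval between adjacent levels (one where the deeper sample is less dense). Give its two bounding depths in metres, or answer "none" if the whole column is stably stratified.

Evaluate Δρ/ρ₀ = −αΔT + βΔS across each adjacent pair:
  4–52 m: −αΔT+βΔS = −(1.3 × 10⁻⁴)(+1.6)+(7.5 × 10⁻⁴)(-0.85) = -8.5 × 10⁻⁴ → UNSTABLE
  52–209 m: −αΔT+βΔS = −(1.3 × 10⁻⁴)(-1.0)+(7.5 × 10⁻⁴)(+0.74) = 6.9 × 10⁻⁴ → stable
The 4–52 m interval has Δρ < 0: lighter water underlies denser water.

4–52 m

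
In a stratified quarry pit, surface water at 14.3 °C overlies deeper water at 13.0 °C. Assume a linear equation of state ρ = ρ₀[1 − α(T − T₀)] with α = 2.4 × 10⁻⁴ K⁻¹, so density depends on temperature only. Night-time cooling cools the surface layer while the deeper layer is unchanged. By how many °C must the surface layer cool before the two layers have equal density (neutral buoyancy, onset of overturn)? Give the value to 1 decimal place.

With temperature the only control, equal density requires T_surf′ = T_deep.
T_surf′ = 13.0 °C.
Cooling required: 14.3 − 13.0 = 1.3 °C.

1.3 °C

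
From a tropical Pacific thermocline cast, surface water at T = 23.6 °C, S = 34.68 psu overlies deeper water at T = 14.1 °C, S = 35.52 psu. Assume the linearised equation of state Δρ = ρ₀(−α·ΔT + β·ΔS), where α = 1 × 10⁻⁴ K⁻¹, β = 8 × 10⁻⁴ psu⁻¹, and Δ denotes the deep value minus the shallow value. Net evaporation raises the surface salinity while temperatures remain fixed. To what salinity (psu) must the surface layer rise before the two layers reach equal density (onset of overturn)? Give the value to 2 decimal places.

Neutral buoyancy requires −α(T_deep − T_surf) + β(S_deep − S_surf′) = 0.
S_surf′ = S_deep − (α/β)·ΔT = 35.52 − (1 × 10⁻⁴/8 × 10⁻⁴)·(-9.5) = 36.7075 psu.
Increase required: 36.7075 − 34.68 = 2.0275 psu.

36.71 psu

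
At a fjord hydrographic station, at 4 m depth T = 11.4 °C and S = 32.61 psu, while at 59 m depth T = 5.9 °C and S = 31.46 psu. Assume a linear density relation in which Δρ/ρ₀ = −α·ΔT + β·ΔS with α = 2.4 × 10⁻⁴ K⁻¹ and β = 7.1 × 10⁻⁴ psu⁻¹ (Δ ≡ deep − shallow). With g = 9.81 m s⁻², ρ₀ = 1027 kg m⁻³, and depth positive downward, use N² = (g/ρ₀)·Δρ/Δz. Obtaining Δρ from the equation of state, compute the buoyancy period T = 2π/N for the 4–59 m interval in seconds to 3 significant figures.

ΔT = -5.5 K, ΔS = -1.15 psu (deep − shallow).
Δρ/ρ₀ = −αΔT + βΔS = 1.32 × 10⁻³ − 8.165 × 10⁻⁴ = 5.035 × 10⁻⁴, so Δρ ≈ 0.5171 kg m⁻³.
N² = (g/ρ₀)·Δρ/Δz = g·(Δρ/ρ₀)/Δz = 9.81 × 5.035 × 10⁻⁴ / 55 = 8.9806 × 10⁻⁵ s⁻².
N = √(8.9806 × 10⁻⁵) = 9.4766 × 10⁻³ rad s⁻¹ → T = 2π/N = 663.02 s ≈ 663 s.

663 s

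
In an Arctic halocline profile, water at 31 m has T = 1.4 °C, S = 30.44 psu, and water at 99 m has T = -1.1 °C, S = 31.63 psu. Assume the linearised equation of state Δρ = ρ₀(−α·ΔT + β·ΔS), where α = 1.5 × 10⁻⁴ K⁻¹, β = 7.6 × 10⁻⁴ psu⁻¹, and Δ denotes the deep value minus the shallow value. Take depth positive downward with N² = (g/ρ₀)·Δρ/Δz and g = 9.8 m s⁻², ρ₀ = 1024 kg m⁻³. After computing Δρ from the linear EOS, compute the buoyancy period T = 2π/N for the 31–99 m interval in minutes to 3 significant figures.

7.71 min

ΔT = -2.5 K, ΔS = +1.19 psu (deep − shallow).
Δρ/ρ₀ = −αΔT + βΔS = 3.75 × 10⁻⁴ + 9.044 × 10⁻⁴ = 1.2794 × 10⁻³, so Δρ ≈ 1.310 kg m⁻³.
N² = (g/ρ₀)·Δρ/Δz = g·(Δρ/ρ₀)/Δz = 9.8 × 1.2794 × 10⁻³ / 68 = 1.8438 × 10⁻⁴ s⁻².
N = √(1.8438 × 10⁻⁴) = 0.013579 rad s⁻¹ → T = 2π/N = 462.71 s = 7.7118 min ≈ 7.71 min.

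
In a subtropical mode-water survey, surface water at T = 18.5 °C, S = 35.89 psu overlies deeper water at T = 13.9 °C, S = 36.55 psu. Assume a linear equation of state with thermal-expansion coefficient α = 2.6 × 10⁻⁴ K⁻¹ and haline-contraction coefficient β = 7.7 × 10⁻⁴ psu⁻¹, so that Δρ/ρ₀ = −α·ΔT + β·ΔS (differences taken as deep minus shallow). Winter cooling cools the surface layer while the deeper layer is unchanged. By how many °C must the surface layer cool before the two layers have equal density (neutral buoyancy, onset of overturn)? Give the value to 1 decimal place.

Neutral buoyancy requires Δρ = 0, i.e. −α(T_deep − T_surf′) + β(S_deep − S_surf) = 0.
T_surf′ = T_deep − (β/α)·ΔS = 13.9 − (7.7 × 10⁻⁴/2.6 × 10⁻⁴)·(+0.66) = 11.945 °C.
Cooling required: 18.5 − (11.945) = 6.555 °C.

6.6 °C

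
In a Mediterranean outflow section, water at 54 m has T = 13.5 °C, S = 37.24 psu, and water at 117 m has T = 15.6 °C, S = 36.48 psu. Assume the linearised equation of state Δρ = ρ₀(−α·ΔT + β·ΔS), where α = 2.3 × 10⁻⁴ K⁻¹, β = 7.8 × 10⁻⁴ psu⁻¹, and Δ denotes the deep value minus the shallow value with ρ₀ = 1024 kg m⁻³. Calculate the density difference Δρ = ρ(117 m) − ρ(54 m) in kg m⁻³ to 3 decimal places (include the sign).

ΔT = +2.1 K, ΔS = -0.76 psu (deep − shallow).
Δρ/ρ₀ = −(2.3 × 10⁻⁴)(+2.1) + (7.8 × 10⁻⁴)(-0.76) = -1.0758 × 10⁻³.
Δρ = 1024 × (-1.0758 × 10⁻³) = -1.102 kg m⁻³.
Negative Δρ: lighter below, statically unstable.

-1.102 kg m⁻³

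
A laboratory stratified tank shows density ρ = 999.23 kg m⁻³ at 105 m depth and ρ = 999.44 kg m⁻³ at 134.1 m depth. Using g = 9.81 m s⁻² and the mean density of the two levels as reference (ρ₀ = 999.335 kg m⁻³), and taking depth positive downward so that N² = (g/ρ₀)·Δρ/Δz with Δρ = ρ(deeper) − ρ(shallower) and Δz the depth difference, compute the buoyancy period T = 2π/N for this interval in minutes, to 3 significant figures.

Δρ = 999.44 − 999.23 = 0.21 kg m⁻³ over Δz = 134.1 − 105 = 29.1 m.
N² = (9.81/999.335) × (0.21/29.1) = 7.0841 × 10⁻⁵ s⁻².
N = √(7.0841 × 10⁻⁵) = 8.4167 × 10⁻³ rad s⁻¹, so T = 2π/N = 746.51 s = 12.442 min ≈ 12.4 min.

12.4 min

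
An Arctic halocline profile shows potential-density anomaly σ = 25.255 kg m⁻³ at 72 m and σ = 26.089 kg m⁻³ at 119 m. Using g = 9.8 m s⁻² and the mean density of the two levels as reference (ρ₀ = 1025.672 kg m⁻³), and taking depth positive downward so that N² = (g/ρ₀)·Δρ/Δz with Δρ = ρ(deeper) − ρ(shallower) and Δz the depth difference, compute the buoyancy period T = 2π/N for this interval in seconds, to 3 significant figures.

483 s

Δρ = 1026.089 − 1025.255 = 0.834 kg m⁻³ over Δz = 119 − 72 = 47 m.
N² = (9.8/1025.672) × (0.834/47) = 1.6955 × 10⁻⁴ s⁻².
N = √(1.6955 × 10⁻⁴) = 0.013021 rad s⁻¹, so T = 2π/N = 482.54 s ≈ 483 s.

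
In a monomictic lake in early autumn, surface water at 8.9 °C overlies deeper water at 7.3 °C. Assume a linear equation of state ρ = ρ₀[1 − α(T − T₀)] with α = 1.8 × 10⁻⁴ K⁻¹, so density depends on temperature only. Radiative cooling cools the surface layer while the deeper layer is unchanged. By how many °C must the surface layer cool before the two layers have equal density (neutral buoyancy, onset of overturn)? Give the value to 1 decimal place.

With temperature the only control, equal density requires T_surf′ = T_deep.
T_surf′ = 7.3 °C.
Cooling required: 8.9 − 7.3 = 1.6 °C.

1.6 °C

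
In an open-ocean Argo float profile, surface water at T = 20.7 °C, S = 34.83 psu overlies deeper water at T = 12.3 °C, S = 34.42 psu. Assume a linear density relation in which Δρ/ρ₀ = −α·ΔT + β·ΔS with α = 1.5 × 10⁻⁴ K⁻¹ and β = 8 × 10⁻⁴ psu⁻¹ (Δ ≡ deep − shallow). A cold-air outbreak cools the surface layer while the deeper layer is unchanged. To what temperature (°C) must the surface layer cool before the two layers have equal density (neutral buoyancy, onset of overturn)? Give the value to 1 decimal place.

Neutral buoyancy requires Δρ = 0, i.e. −α(T_deep − T_surf′) + β(S_deep − S_surf) = 0.
T_surf′ = T_deep − (β/α)·ΔS = 12.3 − (8 × 10⁻⁴/1.5 × 10⁻⁴)·(-0.41) = 14.487 °C.
Cooling required: 20.7 − (14.487) = 6.213 °C.

14.5 °C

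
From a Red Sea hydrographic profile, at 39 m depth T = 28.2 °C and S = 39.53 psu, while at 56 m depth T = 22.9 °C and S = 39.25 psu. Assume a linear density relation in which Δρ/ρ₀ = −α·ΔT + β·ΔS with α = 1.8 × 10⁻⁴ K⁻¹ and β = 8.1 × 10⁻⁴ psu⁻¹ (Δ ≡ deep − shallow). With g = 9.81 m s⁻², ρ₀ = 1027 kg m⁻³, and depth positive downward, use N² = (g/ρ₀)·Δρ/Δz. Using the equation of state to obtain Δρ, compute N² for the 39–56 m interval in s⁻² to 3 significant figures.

ΔT = -5.3 K, ΔS = -0.28 psu (deep − shallow).
Δρ/ρ₀ = −αΔT + βΔS = 9.54 × 10⁻⁴ − 2.268 × 10⁻⁴ = 7.272 × 10⁻⁴, so Δρ ≈ 0.7468 kg m⁻³.
N² = (g/ρ₀)·Δρ/Δz = g·(Δρ/ρ₀)/Δz = 9.81 × 7.272 × 10⁻⁴ / 17 = 4.1964 × 10⁻⁴ s⁻² ≈ 4.20 × 10⁻⁴ s⁻².

4.20 × 10⁻⁴ s⁻²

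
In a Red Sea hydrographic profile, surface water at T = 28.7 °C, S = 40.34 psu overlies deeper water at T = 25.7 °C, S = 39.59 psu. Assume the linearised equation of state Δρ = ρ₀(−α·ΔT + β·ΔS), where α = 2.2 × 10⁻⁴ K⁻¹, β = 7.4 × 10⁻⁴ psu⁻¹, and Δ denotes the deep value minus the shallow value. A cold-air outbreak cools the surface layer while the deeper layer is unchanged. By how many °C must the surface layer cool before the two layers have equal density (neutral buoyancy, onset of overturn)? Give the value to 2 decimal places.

Neutral buoyancy requires Δρ = 0, i.e. −α(T_deep − T_surf′) + β(S_deep − S_surf) = 0.
T_surf′ = T_deep − (β/α)·ΔS = 25.7 − (7.4 × 10⁻⁴/2.2 × 10⁻⁴)·(-0.75) = 28.2227 °C.
Cooling required: 28.7 − (28.2227) = 0.4773 °C.

0.48 °C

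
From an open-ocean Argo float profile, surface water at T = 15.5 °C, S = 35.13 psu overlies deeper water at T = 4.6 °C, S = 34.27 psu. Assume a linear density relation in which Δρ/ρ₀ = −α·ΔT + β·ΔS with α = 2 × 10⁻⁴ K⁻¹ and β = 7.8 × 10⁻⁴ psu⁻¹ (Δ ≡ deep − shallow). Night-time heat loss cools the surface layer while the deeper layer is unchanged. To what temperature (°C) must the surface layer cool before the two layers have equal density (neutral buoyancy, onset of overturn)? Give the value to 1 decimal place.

8.0 °C

Neutral buoyancy requires Δρ = 0, i.e. −α(T_deep − T_surf′) + β(S_deep − S_surf) = 0.
T_surf′ = T_deep − (β/α)·ΔS = 4.6 − (7.8 × 10⁻⁴/2 × 10⁻⁴)·(-0.86) = 7.954 °C.
Cooling required: 15.5 − (7.954) = 7.546 °C.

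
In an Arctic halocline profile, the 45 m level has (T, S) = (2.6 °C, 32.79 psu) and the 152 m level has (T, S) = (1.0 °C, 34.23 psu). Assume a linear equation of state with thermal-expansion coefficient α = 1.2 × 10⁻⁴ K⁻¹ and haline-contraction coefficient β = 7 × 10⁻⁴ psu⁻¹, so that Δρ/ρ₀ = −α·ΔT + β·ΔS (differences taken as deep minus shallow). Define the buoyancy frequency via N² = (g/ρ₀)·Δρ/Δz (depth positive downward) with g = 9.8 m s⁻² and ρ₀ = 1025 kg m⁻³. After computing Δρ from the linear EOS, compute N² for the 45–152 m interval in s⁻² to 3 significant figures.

1.10 × 10⁻⁴ s⁻²

ΔT = -1.6 K, ΔS = +1.44 psu (deep − shallow).
Δρ/ρ₀ = −αΔT + βΔS = 1.92 × 10⁻⁴ + 1.008 × 10⁻³ = 1.20 × 10⁻³, so Δρ ≈ 1.230 kg m⁻³.
N² = (g/ρ₀)·Δρ/Δz = g·(Δρ/ρ₀)/Δz = 9.8 × 1.20 × 10⁻³ / 107 = 1.0991 × 10⁻⁴ s⁻² ≈ 1.10 × 10⁻⁴ s⁻².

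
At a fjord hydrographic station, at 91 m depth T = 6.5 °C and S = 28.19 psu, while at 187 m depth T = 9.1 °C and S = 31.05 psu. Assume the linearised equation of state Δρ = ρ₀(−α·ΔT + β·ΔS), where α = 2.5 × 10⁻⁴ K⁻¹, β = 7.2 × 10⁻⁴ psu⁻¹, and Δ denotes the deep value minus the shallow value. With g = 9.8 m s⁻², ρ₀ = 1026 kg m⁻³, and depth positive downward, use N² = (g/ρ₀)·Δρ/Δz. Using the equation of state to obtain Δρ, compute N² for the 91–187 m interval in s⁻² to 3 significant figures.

1.44 × 10⁻⁴ s⁻²

ΔT = +2.6 K, ΔS = +2.86 psu (deep − shallow).
Δρ/ρ₀ = −αΔT + βΔS = -6.50 × 10⁻⁴ + 2.0592 × 10⁻³ = 1.4092 × 10⁻³, so Δρ ≈ 1.446 kg m⁻³.
N² = (g/ρ₀)·Δρ/Δz = g·(Δρ/ρ₀)/Δz = 9.8 × 1.4092 × 10⁻³ / 96 = 1.4386 × 10⁻⁴ s⁻² ≈ 1.44 × 10⁻⁴ s⁻².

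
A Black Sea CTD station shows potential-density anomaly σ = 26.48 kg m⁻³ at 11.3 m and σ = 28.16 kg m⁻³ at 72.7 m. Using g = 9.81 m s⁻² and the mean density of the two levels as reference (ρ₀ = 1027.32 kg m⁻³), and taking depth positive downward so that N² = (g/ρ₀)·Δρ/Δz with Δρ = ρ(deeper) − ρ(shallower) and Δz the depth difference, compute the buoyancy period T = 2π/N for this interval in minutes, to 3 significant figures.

Δρ = 1028.16 − 1026.48 = 1.68 kg m⁻³ over Δz = 72.7 − 11.3 = 61.4 m.
N² = (9.81/1027.32) × (1.68/61.4) = 2.6128 × 10⁻⁴ s⁻².
N = √(2.6128 × 10⁻⁴) = 0.016164 rad s⁻¹, so T = 2π/N = 388.71 s = 6.4785 min ≈ 6.48 min.

6.48 min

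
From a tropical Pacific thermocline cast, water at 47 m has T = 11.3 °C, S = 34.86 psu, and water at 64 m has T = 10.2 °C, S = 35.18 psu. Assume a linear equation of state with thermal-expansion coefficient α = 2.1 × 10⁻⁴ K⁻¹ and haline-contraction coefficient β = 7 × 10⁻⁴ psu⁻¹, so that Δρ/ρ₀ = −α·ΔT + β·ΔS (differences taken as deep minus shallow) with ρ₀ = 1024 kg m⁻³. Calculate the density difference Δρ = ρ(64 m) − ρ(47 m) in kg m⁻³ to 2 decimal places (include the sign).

+0.47 kg m⁻³

ΔT = -1.1 K, ΔS = +0.32 psu (deep − shallow).
Δρ/ρ₀ = −(2.1 × 10⁻⁴)(-1.1) + (7 × 10⁻⁴)(+0.32) = 4.55 × 10⁻⁴.
Δρ = 1024 × (4.55 × 10⁻⁴) = +0.47 kg m⁻³.
Positive Δρ: denser below, stable.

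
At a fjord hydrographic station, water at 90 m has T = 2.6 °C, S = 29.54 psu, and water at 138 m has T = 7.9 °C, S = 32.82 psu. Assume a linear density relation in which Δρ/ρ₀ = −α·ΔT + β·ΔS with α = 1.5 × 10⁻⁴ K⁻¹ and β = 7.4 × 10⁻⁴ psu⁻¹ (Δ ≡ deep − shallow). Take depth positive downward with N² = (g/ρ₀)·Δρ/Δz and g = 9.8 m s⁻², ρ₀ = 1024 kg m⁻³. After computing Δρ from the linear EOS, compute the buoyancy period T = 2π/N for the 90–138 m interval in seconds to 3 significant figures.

344 s

ΔT = +5.3 K, ΔS = +3.28 psu (deep − shallow).
Δρ/ρ₀ = −αΔT + βΔS = -7.95 × 10⁻⁴ + 2.4272 × 10⁻³ = 1.6322 × 10⁻³, so Δρ ≈ 1.671 kg m⁻³.
N² = (g/ρ₀)·Δρ/Δz = g·(Δρ/ρ₀)/Δz = 9.8 × 1.6322 × 10⁻³ / 48 = 3.3324 × 10⁻⁴ s⁻².
N = √(3.3324 × 10⁻⁴) = 0.018255 rad s⁻¹ → T = 2π/N = 344.19 s ≈ 344 s.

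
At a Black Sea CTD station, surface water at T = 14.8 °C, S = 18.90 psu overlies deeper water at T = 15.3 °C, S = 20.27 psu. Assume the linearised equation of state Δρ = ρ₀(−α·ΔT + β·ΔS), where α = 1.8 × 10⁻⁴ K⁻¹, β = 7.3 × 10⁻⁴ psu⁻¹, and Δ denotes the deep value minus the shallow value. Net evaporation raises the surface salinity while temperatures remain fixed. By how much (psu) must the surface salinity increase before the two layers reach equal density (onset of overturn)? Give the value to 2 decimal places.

1.25 psu

Neutral buoyancy requires −α(T_deep − T_surf) + β(S_deep − S_surf′) = 0.
S_surf′ = S_deep − (α/β)·ΔT = 20.27 − (1.8 × 10⁻⁴/7.3 × 10⁻⁴)·(+0.5) = 20.1467 psu.
Increase required: 20.1467 − 18.90 = 1.2467 psu.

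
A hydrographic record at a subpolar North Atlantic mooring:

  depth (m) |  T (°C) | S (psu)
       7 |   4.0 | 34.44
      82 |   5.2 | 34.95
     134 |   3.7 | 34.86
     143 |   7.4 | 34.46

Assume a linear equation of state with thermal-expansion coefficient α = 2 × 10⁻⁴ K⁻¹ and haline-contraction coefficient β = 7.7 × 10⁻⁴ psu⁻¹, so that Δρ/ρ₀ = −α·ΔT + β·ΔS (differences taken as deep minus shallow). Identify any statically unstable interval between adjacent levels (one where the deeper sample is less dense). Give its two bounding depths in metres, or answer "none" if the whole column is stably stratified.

134–143 m

Evaluate Δρ/ρ₀ = −αΔT + βΔS across each adjacent pair:
  7–82 m: −αΔT+βΔS = −(2 × 10⁻⁴)(+1.2)+(7.7 × 10⁻⁴)(+0.51) = 1.5 × 10⁻⁴ → stable
  82–134 m: −αΔT+βΔS = −(2 × 10⁻⁴)(-1.5)+(7.7 × 10⁻⁴)(-0.09) = 2.3 × 10⁻⁴ → stable
  134–143 m: −αΔT+βΔS = −(2 × 10⁻⁴)(+3.7)+(7.7 × 10⁻⁴)(-0.40) = -1.0 × 10⁻³ → UNSTABLE
The 134–143 m interval has Δρ < 0: lighter water underlies denser water.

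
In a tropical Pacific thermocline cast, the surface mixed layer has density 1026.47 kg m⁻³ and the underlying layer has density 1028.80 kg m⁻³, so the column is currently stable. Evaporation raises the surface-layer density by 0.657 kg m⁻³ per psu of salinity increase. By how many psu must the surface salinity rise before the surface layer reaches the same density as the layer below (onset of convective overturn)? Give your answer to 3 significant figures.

3.55 psu

Density deficit of the surface layer: 1028.80 − 1026.47 = 2.33 kg m⁻³.
Required change = 2.33 / 0.657 = 3.55 psu.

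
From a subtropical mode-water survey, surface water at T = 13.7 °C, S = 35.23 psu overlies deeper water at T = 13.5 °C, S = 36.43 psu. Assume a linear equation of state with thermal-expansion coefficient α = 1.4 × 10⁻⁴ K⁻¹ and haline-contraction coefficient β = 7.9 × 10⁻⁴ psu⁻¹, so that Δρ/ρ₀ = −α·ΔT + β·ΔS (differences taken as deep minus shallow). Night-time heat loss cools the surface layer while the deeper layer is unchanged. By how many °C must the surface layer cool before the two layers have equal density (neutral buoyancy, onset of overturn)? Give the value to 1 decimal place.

Neutral buoyancy requires Δρ = 0, i.e. −α(T_deep − T_surf′) + β(S_deep − S_surf) = 0.
T_surf′ = T_deep − (β/α)·ΔS = 13.5 − (7.9 × 10⁻⁴/1.4 × 10⁻⁴)·(+1.20) = 6.729 °C.
Cooling required: 13.7 − (6.729) = 6.971 °C.

7.0 °C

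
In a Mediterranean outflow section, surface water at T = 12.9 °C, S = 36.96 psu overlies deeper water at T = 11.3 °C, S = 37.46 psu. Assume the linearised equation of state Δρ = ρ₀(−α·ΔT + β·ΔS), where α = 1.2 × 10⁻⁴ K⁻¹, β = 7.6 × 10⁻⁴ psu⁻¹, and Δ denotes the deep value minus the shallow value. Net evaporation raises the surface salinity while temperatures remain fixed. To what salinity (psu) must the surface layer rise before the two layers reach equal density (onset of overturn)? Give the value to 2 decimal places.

Neutral buoyancy requires −α(T_deep − T_surf) + β(S_deep − S_surf′) = 0.
S_surf′ = S_deep − (α/β)·ΔT = 37.46 − (1.2 × 10⁻⁴/7.6 × 10⁻⁴)·(-1.6) = 37.7126 psu.
Increase required: 37.7126 − 36.96 = 0.7526 psu.

37.71 psu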